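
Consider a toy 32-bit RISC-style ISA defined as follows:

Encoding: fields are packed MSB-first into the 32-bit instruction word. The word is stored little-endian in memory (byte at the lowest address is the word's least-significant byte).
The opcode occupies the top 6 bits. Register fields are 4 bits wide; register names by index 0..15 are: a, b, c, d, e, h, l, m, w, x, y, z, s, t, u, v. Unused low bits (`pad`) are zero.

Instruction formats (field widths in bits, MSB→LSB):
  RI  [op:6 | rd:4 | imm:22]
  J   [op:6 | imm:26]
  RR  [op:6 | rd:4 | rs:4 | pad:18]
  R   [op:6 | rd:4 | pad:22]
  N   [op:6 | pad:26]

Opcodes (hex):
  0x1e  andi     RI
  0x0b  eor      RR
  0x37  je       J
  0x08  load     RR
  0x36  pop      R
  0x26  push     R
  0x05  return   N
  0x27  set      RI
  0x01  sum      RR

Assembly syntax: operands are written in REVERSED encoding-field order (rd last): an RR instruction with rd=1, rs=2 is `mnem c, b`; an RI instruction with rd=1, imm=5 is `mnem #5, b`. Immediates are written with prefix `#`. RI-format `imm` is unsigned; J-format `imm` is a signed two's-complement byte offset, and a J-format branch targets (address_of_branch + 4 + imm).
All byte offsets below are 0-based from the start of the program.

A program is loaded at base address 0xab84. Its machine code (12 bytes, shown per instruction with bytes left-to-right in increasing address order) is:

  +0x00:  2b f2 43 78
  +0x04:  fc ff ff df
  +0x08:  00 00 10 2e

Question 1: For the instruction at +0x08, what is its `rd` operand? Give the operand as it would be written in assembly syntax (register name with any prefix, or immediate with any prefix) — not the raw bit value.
w

+0x08: 00 00 10 2e ⇒ word 0x2e100000 (little)
  opcode bits[31:26]=0xb: eor/RR
  rd: (w>>22)&0xf=0x8 → w
  rs: (w>>18)&0xf=0x4 → e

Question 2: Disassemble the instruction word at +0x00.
@+00  little-endian(2b f2 43 78) = 0x7843f22b
  op=0x7843f22b>>26=0x1e ⇒ andi (RI)
  [25:22] rd=1 = b
  [21:0] imm=258603 = #258603

andi #258603, b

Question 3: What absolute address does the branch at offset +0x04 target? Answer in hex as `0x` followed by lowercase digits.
off 0x04: read fc ff ff df as little → 0xdffffffc
  opcode bits[31:26]=0x37: je/J
  imm@[25:0]=0x3fffffc (s26→-4) ⇒ #-4
  target = base 0xab84 + off 0x04 + 4 + imm -4 = 0xab88

0xab88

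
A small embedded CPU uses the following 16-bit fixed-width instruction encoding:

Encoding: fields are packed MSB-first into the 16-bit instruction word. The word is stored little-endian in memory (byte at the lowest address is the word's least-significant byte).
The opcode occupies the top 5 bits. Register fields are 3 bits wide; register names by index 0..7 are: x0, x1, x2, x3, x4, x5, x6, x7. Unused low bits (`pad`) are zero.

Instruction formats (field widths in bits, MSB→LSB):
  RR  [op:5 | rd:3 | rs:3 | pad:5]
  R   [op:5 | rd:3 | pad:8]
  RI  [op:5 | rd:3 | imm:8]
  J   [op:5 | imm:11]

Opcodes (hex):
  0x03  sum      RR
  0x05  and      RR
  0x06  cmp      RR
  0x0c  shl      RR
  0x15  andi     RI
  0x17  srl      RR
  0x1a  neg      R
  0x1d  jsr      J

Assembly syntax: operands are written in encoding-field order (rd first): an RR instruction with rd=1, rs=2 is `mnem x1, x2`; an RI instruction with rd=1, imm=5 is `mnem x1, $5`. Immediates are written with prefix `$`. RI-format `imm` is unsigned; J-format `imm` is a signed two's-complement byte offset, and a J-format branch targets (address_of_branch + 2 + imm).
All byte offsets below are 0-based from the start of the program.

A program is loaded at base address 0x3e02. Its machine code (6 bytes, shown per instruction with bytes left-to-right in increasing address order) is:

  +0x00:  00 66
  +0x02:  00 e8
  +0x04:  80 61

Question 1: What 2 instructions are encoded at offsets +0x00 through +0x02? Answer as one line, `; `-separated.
[00] 00 66 → 0x6600
  opcode bits[15:11]=0xc: shl/RR
  rd: (w>>8)&0x7=0x6 → x6
  rs: (w>>5)&0x7=0x0 → x0
[02] 00 e8 → 0xe800
  opcode bits[15:11]=0x1d: jsr/J
  imm: (w>>0)&0x7ff=0x0 → $0

shl x6, x0; jsr $0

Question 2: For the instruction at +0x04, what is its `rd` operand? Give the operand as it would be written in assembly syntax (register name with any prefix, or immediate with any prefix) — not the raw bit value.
x1

@+04  little-endian(80 61) = 0x6180
  opcode bits[15:11]=0xc: shl/RR
  rd: (w>>8)&0x7=0x1 → x1
  rs: (w>>5)&0x7=0x4 → x4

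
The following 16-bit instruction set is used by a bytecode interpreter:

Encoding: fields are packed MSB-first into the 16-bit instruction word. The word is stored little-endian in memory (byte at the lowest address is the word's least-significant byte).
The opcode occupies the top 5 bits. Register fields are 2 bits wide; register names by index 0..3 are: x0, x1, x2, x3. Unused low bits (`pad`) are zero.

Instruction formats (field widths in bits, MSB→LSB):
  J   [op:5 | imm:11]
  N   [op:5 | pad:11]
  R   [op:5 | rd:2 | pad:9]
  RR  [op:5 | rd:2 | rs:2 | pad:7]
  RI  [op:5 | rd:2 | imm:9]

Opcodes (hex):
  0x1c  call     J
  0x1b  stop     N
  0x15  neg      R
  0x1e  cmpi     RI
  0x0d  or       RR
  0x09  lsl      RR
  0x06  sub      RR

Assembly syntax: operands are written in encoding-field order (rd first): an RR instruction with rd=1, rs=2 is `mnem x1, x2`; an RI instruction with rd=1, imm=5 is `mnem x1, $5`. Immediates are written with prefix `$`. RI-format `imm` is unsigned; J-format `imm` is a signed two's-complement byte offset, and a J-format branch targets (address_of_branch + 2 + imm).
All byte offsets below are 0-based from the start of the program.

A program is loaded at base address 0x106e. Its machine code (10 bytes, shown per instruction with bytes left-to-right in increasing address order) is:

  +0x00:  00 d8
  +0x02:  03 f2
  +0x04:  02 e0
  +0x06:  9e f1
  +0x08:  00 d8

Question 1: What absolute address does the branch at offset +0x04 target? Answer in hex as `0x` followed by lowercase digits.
[04] 02 e0 → 0xe002
  opcode bits[15:11]=0x1c: call/J
  imm: (w>>0)&0x7ff=0x2 → $2
  target = base 0x106e + off 0x04 + 2 + imm 2 = 0x1076

0x1076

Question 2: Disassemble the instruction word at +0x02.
cmpi x1, $3

off 0x02: read 03 f2 as little → 0xf203
  top 5b → 0x1e → cmpi [RI]
  rd@[10:9]=0x1 ⇒ x1
  imm@[8:0]=0x3 ⇒ $3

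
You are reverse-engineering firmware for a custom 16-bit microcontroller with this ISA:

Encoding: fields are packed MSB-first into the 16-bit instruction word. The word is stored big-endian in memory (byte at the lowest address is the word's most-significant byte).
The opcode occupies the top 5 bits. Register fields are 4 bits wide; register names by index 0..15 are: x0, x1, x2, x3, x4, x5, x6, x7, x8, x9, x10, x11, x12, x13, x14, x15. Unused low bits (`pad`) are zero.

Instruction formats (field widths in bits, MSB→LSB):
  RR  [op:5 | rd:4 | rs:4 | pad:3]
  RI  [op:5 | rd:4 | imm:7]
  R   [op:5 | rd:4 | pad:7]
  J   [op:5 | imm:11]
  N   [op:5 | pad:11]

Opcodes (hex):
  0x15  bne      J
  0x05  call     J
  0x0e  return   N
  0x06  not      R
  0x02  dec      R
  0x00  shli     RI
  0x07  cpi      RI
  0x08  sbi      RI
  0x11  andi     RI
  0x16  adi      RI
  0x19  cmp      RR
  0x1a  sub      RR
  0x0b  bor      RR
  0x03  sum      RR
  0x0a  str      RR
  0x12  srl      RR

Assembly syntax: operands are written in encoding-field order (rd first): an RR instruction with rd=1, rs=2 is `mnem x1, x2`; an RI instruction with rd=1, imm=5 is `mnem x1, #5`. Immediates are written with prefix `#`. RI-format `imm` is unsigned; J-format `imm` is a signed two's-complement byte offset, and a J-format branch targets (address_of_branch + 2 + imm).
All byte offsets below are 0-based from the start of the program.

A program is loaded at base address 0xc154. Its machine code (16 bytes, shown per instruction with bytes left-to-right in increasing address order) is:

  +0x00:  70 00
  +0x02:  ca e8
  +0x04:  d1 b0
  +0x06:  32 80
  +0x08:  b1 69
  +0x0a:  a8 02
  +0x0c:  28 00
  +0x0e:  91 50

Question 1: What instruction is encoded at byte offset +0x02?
[02] ca e8 → 0xcae8
  op=0xcae8>>11=0x19 ⇒ cmp (RR)
  rd@[10:7]=0x5 ⇒ x5
  rs@[6:3]=0xd ⇒ x13

cmp x5, x13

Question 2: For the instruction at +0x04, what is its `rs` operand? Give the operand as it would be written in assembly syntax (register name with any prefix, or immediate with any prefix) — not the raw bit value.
x6

off 0x04: read d1 b0 as big → 0xd1b0
  op=0xd1b0>>11=0x1a ⇒ sub (RR)
  rd@[10:7]=0x3 ⇒ x3
  rs@[6:3]=0x6 ⇒ x6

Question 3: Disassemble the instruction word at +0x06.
not x5

[06] 32 80 → 0x3280
  opcode bits[15:11]=0x6: not/R
  [10:7] rd=5 = x5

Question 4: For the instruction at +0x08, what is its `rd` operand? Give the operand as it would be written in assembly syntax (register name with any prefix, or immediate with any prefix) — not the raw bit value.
x2

[08] b1 69 → 0xb169
  op=0xb169>>11=0x16 ⇒ adi (RI)
  rd: (w>>7)&0xf=0x2 → x2
  imm: (w>>0)&0x7f=0x69 → #105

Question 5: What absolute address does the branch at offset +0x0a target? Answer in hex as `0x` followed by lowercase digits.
0xc162

off 0x0a: read a8 02 as big → 0xa802
  op=0xa802>>11=0x15 ⇒ bne (J)
  [10:0] imm=2 = #2
  target = base 0xc154 + off 0x0a + 2 + imm 2 = 0xc162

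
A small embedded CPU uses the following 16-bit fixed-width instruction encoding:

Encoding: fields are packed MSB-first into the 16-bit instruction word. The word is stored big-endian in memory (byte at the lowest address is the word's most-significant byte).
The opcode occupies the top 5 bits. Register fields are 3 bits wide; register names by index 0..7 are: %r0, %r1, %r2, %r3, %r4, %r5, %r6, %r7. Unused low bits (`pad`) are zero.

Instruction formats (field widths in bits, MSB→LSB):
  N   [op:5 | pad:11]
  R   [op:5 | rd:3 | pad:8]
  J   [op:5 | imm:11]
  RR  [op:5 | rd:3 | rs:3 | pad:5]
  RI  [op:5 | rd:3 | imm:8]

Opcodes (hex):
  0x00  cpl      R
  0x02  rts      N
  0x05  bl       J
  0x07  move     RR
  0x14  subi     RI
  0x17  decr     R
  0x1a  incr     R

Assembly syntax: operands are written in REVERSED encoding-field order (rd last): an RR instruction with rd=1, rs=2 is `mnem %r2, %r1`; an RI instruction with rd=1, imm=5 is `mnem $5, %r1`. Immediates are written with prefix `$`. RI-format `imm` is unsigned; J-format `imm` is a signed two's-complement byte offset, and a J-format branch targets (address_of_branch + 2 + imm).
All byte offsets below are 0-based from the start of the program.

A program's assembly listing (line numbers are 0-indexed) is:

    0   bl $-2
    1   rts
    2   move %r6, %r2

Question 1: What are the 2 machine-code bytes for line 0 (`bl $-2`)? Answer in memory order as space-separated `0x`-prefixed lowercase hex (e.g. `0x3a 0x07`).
line 0 (bl): pack op=0x5:5|imm=-2:11 = 0x2ffe; big→ 2f fe

0x2f 0xfe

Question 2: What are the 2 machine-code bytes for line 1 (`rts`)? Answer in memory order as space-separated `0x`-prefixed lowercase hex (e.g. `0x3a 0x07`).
0x10 0x00

L1: rts op=0x2:5|pad=0:11 ⇒ 0x1000 ⇒ big 10 00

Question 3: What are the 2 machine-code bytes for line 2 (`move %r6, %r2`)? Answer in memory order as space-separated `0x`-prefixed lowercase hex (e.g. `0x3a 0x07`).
0x3a 0xc0

2. move fields op=0x7:5|rd=2:3|rs=6:3|pad=0:5 → word 3ac0h → 3a c0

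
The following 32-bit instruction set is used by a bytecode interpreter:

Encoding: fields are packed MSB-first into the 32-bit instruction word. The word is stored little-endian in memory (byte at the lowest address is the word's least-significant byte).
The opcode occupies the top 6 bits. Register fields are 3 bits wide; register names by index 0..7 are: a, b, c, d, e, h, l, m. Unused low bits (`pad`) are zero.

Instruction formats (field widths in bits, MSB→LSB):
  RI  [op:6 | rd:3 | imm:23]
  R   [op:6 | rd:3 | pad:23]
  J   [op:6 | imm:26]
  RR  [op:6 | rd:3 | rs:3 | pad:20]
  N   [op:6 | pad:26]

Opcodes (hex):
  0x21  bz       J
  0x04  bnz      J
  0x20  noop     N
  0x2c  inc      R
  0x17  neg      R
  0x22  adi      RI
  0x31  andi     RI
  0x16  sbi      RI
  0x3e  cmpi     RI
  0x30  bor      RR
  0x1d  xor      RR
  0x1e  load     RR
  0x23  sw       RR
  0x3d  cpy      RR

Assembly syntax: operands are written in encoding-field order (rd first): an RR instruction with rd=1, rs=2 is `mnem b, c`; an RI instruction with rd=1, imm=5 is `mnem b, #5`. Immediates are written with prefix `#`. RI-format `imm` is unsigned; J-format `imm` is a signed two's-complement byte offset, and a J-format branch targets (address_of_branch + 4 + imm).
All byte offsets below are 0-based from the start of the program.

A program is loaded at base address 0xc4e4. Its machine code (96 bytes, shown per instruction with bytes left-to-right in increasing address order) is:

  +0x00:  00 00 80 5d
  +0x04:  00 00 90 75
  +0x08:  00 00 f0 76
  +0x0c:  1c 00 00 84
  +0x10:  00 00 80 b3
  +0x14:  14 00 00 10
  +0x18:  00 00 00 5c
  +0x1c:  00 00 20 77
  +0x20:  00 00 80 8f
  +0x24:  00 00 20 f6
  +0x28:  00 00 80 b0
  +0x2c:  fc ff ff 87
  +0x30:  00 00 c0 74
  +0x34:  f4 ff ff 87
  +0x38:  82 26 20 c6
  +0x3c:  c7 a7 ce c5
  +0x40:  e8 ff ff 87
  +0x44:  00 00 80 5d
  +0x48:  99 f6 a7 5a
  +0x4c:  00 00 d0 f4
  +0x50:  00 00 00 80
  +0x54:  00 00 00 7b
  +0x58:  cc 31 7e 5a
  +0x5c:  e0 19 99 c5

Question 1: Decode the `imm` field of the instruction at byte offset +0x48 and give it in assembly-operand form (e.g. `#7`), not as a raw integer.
off 0x48: read 99 f6 a7 5a as little → 0x5aa7f699
  top 6b → 0x16 → sbi [RI]
  [25:23] rd=5 = h
  [22:0] imm=2619033 = #2619033

#2619033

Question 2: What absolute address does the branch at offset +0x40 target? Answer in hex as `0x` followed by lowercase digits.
0xc510

@+40  little-endian(e8 ff ff 87) = 0x87ffffe8
  op=0x87ffffe8>>26=0x21 ⇒ bz (J)
  imm: (w>>0)&0x3ffffff=0x3ffffe8 (s26→-24) → #-24
  target = base 0xc4e4 + off 0x40 + 4 + imm -24 = 0xc510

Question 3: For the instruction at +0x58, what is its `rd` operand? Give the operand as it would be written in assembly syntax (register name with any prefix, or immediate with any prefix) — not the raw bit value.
e

+0x58: cc 31 7e 5a ⇒ word 0x5a7e31cc (little)
  top 6b → 0x16 → sbi [RI]
  [25:23] rd=4 = e
  [22:0] imm=8270284 = #8270284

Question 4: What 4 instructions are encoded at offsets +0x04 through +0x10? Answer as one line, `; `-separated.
xor d, b; xor h, m; bz #28; inc m

[04] 00 00 90 75 → 0x75900000
  top 6b → 0x1d → xor [RR]
  rd: (w>>23)&0x7=0x3 → d
  rs: (w>>20)&0x7=0x1 → b
[08] 00 00 f0 76 → 0x76f00000
  top 6b → 0x1d → xor [RR]
  rd: (w>>23)&0x7=0x5 → h
  rs: (w>>20)&0x7=0x7 → m
[0c] 1c 00 00 84 → 0x8400001c
  top 6b → 0x21 → bz [J]
  imm: (w>>0)&0x3ffffff=0x1c → #28
[10] 00 00 80 b3 → 0xb3800000
  top 6b → 0x2c → inc [R]
  rd: (w>>23)&0x7=0x7 → m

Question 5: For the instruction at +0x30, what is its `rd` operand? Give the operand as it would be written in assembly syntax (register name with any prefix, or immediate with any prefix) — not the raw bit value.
b

+0x30: 00 00 c0 74 ⇒ word 0x74c00000 (little)
  op=0x74c00000>>26=0x1d ⇒ xor (RR)
  rd: (w>>23)&0x7=0x1 → b
  rs: (w>>20)&0x7=0x4 → e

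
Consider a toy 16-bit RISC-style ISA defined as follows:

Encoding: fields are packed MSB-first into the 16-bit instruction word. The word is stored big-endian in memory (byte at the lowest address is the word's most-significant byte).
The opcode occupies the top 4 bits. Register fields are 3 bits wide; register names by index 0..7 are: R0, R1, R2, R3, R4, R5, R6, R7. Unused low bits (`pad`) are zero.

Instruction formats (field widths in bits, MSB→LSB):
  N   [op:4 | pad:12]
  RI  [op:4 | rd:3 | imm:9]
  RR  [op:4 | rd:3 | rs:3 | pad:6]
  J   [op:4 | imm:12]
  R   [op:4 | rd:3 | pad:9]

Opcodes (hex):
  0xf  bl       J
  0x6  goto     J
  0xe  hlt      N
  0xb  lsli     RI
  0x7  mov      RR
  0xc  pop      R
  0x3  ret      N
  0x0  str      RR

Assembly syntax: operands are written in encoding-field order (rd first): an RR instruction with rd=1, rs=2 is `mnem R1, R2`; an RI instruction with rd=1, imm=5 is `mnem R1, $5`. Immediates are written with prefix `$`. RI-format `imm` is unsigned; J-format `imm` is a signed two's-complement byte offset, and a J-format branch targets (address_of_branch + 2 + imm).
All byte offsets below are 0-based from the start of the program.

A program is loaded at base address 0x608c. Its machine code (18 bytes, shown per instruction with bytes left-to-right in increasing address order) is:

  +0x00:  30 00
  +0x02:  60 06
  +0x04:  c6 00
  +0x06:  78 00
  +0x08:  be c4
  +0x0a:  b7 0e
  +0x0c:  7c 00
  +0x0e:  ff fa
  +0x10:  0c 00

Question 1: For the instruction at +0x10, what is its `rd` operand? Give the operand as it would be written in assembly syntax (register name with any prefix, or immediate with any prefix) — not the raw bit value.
+0x10: 0c 00 ⇒ word 0x0c00 (big)
  op=0x0c00>>12=0x0 ⇒ str (RR)
  rd: (w>>9)&0x7=0x6 → R6
  rs: (w>>6)&0x7=0x0 → R0

R6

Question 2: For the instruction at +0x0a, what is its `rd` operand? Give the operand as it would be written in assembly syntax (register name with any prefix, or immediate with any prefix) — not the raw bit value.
off 0x0a: read b7 0e as big → 0xb70e
  op=0xb70e>>12=0xb ⇒ lsli (RI)
  rd@[11:9]=0x3 ⇒ R3
  imm@[8:0]=0x10e ⇒ $270

R3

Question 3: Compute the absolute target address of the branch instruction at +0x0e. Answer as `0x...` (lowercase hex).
0x6096

@+0e  big-endian(ff fa) = 0xfffa
  op=0xfffa>>12=0xf ⇒ bl (J)
  imm: (w>>0)&0xfff=0xffa (s12→-6) → $-6
  target = base 0x608c + off 0x0e + 2 + imm -6 = 0x6096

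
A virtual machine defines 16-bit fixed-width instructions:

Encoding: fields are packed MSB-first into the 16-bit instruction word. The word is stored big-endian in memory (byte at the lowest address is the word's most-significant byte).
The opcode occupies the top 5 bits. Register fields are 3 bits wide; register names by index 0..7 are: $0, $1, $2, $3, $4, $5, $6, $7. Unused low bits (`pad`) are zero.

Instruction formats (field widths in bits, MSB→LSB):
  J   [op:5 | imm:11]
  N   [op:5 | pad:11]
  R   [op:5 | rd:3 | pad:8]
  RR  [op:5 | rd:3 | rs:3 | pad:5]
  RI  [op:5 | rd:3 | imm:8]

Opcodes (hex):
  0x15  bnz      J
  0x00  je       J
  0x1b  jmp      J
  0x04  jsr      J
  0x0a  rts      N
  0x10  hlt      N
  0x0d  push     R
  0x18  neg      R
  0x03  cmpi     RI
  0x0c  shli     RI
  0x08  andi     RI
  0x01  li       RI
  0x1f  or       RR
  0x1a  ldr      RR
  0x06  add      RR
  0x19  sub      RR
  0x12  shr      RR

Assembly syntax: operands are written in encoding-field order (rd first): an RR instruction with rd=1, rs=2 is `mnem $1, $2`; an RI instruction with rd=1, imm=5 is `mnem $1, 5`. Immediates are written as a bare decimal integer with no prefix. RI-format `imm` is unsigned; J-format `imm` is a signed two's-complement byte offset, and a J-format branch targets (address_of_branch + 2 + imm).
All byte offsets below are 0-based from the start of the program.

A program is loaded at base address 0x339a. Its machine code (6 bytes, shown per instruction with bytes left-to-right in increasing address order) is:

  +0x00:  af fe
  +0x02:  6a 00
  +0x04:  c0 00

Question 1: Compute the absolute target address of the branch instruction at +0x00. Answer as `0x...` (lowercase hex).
0x339a

[00] af fe → 0xaffe
  opcode bits[15:11]=0x15: bnz/J
  imm@[10:0]=0x7fe (s11→-2) ⇒ -2
  target = base 0x339a + off 0x00 + 2 + imm -2 = 0x339a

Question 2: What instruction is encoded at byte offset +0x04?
neg $0

@+04  big-endian(c0 00) = 0xc000
  opcode bits[15:11]=0x18: neg/R
  rd: (w>>8)&0x7=0x0 → $0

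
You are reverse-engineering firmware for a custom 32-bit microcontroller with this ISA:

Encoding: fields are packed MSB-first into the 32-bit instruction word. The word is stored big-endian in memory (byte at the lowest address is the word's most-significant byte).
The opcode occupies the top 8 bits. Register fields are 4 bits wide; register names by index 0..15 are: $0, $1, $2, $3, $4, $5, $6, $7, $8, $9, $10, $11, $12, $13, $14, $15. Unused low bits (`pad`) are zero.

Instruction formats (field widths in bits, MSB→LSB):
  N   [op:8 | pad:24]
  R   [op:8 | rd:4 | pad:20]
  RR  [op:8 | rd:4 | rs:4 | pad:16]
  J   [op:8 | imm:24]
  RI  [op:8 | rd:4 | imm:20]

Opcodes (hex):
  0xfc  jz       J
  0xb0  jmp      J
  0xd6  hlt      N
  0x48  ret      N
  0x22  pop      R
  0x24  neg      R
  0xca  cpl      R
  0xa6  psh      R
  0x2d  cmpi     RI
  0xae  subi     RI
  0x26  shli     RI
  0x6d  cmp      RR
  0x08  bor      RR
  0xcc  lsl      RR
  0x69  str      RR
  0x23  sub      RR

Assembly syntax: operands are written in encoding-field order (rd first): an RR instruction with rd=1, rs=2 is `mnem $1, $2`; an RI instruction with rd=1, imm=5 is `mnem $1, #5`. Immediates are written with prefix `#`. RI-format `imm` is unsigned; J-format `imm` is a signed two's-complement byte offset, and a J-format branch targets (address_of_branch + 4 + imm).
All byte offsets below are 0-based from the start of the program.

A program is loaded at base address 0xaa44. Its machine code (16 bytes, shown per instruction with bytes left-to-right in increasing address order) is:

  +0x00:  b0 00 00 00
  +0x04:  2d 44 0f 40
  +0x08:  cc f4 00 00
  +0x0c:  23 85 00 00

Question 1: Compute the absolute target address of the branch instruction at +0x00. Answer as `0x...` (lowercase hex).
0xaa48

off 0x00: read b0 00 00 00 as big → 0xb0000000
  top 8b → 0xb0 → jmp [J]
  [23:0] imm=0 = #0
  target = base 0xaa44 + off 0x00 + 4 + imm 0 = 0xaa48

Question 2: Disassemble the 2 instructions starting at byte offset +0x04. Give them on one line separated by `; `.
cmpi $4, #266048; lsl $15, $4

@+04  big-endian(2d 44 0f 40) = 0x2d440f40
  op=0x2d440f40>>24=0x2d ⇒ cmpi (RI)
  rd: (w>>20)&0xf=0x4 → $4
  imm: (w>>0)&0xfffff=0x40f40 → #266048
@+08  big-endian(cc f4 00 00) = 0xccf40000
  op=0xccf40000>>24=0xcc ⇒ lsl (RR)
  rd: (w>>20)&0xf=0xf → $15
  rs: (w>>16)&0xf=0x4 → $4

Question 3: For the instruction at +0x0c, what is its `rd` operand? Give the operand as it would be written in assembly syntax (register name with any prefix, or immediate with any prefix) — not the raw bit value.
off 0x0c: read 23 85 00 00 as big → 0x23850000
  op=0x23850000>>24=0x23 ⇒ sub (RR)
  [23:20] rd=8 = $8
  [19:16] rs=5 = $5

$8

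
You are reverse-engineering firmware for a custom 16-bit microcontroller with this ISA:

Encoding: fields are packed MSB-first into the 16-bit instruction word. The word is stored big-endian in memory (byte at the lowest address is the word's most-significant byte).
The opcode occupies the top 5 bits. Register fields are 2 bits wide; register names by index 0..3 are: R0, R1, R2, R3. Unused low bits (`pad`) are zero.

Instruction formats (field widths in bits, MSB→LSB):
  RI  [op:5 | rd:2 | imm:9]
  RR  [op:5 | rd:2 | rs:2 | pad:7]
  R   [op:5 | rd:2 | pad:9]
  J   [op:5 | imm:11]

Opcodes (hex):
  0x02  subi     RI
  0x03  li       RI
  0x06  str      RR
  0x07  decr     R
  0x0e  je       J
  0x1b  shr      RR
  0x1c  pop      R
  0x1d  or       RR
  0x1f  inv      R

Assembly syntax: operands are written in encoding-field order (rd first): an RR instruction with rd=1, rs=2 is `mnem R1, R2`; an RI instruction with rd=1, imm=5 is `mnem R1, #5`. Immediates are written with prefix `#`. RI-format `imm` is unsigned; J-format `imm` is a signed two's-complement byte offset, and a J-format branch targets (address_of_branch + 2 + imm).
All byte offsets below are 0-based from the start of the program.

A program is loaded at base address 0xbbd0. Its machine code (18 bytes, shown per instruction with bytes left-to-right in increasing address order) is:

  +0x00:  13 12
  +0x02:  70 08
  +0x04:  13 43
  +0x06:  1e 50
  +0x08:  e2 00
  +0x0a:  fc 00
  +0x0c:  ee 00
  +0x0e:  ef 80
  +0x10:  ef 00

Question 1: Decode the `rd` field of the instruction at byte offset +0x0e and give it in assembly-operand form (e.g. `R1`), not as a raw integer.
R3

off 0x0e: read ef 80 as big → 0xef80
  op=0xef80>>11=0x1d ⇒ or (RR)
  [10:9] rd=3 = R3
  [8:7] rs=3 = R3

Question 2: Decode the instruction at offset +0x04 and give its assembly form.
subi R1, #323

[04] 13 43 → 0x1343
  opcode bits[15:11]=0x2: subi/RI
  rd: (w>>9)&0x3=0x1 → R1
  imm: (w>>0)&0x1ff=0x143 → #323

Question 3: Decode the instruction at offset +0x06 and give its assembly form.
+0x06: 1e 50 ⇒ word 0x1e50 (big)
  top 5b → 0x3 → li [RI]
  rd: (w>>9)&0x3=0x3 → R3
  imm: (w>>0)&0x1ff=0x50 → #80

li R3, #80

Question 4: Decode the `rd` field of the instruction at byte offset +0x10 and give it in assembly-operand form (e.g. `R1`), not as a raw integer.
R3

+0x10: ef 00 ⇒ word 0xef00 (big)
  opcode bits[15:11]=0x1d: or/RR
  rd: (w>>9)&0x3=0x3 → R3
  rs: (w>>7)&0x3=0x2 → R2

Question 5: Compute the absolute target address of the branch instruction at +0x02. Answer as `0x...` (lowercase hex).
0xbbdc

@+02  big-endian(70 08) = 0x7008
  op=0x7008>>11=0xe ⇒ je (J)
  [10:0] imm=8 = #8
  target = base 0xbbd0 + off 0x02 + 2 + imm 8 = 0xbbdc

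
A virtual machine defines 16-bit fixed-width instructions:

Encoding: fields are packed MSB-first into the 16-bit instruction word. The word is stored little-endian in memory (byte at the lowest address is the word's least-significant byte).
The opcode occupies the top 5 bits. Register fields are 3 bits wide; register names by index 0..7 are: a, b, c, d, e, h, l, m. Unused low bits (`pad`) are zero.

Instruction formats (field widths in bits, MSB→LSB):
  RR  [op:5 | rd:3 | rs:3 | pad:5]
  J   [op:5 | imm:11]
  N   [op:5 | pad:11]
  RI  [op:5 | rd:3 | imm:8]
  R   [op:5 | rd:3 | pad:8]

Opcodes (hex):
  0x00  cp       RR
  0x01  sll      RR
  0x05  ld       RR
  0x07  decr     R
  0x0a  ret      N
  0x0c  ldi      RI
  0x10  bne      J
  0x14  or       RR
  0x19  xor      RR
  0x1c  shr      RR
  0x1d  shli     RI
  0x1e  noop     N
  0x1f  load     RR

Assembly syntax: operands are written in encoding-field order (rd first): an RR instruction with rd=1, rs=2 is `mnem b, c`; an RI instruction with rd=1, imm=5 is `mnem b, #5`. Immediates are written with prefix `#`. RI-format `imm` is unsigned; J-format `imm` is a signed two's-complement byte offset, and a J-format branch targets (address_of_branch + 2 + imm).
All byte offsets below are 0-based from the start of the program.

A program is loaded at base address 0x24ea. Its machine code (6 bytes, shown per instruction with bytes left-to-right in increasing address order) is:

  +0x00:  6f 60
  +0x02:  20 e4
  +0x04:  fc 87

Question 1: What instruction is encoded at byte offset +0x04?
[04] fc 87 → 0x87fc
  opcode bits[15:11]=0x10: bne/J
  [10:0] imm=2044 (s11→-4) = #-4

bne #-4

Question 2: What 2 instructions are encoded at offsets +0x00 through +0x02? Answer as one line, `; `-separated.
@+00  little-endian(6f 60) = 0x606f
  opcode bits[15:11]=0xc: ldi/RI
  [10:8] rd=0 = a
  [7:0] imm=111 = #111
@+02  little-endian(20 e4) = 0xe420
  opcode bits[15:11]=0x1c: shr/RR
  [10:8] rd=4 = e
  [7:5] rs=1 = b

ldi a, #111; shr e, b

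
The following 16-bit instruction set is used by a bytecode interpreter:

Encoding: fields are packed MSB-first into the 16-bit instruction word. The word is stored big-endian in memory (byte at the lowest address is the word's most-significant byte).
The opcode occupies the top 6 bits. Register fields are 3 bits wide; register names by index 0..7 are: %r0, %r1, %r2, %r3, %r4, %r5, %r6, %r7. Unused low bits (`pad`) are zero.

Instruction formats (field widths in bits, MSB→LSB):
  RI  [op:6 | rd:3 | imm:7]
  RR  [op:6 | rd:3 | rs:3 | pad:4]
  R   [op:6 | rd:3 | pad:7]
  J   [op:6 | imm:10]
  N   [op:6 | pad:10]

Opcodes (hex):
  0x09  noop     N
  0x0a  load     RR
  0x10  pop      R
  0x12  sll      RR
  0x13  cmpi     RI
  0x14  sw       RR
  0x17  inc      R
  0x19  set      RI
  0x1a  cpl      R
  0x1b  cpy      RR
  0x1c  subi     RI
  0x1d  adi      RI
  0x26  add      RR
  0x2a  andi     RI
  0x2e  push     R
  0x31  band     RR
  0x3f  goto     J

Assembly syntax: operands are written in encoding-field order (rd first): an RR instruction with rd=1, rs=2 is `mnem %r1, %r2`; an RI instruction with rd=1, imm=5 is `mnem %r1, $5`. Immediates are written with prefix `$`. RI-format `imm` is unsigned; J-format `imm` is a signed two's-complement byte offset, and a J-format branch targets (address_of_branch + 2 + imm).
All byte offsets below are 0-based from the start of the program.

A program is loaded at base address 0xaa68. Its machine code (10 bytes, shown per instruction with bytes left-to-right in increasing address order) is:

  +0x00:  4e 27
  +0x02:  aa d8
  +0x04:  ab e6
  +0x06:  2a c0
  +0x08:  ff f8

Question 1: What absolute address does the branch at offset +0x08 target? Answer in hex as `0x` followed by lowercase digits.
[08] ff f8 → 0xfff8
  op=0xfff8>>10=0x3f ⇒ goto (J)
  [9:0] imm=1016 (s10→-8) = $-8
  target = base 0xaa68 + off 0x08 + 2 + imm -8 = 0xaa6a

0xaa6a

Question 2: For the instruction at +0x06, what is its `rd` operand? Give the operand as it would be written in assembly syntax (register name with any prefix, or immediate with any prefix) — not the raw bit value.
[06] 2a c0 → 0x2ac0
  top 6b → 0xa → load [RR]
  rd: (w>>7)&0x7=0x5 → %r5
  rs: (w>>4)&0x7=0x4 → %r4

%r5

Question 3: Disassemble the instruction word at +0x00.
@+00  big-endian(4e 27) = 0x4e27
  op=0x4e27>>10=0x13 ⇒ cmpi (RI)
  rd@[9:7]=0x4 ⇒ %r4
  imm@[6:0]=0x27 ⇒ $39

cmpi %r4, $39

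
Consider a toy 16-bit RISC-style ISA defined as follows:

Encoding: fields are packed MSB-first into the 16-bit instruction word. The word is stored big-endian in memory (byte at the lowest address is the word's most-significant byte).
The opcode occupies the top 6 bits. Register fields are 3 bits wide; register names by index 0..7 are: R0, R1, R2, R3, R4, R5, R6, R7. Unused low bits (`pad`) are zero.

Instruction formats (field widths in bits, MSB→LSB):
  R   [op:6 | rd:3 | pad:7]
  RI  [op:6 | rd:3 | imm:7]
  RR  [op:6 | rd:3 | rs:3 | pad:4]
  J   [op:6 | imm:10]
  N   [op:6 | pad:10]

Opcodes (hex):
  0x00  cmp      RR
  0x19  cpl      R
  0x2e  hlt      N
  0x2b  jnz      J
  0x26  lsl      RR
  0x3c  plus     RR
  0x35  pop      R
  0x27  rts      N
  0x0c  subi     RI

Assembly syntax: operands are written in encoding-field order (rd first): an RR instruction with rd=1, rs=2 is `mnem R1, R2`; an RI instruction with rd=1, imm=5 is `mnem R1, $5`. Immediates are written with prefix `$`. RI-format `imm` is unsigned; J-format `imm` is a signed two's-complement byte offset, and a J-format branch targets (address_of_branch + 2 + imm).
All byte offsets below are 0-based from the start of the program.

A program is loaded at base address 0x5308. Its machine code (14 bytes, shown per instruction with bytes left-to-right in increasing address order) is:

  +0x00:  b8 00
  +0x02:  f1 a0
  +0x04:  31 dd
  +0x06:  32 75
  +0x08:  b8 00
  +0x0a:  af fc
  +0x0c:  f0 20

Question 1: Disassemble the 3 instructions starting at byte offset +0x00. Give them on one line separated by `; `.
hlt; plus R3, R2; subi R3, $93

off 0x00: read b8 00 as big → 0xb800
  op=0xb800>>10=0x2e ⇒ hlt (N)
off 0x02: read f1 a0 as big → 0xf1a0
  op=0xf1a0>>10=0x3c ⇒ plus (RR)
  rd@[9:7]=0x3 ⇒ R3
  rs@[6:4]=0x2 ⇒ R2
off 0x04: read 31 dd as big → 0x31dd
  op=0x31dd>>10=0xc ⇒ subi (RI)
  rd@[9:7]=0x3 ⇒ R3
  imm@[6:0]=0x5d ⇒ $93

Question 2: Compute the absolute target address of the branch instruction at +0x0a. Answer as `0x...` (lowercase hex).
off 0x0a: read af fc as big → 0xaffc
  top 6b → 0x2b → jnz [J]
  [9:0] imm=1020 (s10→-4) = $-4
  target = base 0x5308 + off 0x0a + 2 + imm -4 = 0x5310

0x5310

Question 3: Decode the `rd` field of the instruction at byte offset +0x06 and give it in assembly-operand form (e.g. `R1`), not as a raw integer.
@+06  big-endian(32 75) = 0x3275
  op=0x3275>>10=0xc ⇒ subi (RI)
  [9:7] rd=4 = R4
  [6:0] imm=117 = $117

R4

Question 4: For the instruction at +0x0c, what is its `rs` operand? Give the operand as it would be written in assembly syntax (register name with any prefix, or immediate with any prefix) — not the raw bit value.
off 0x0c: read f0 20 as big → 0xf020
  top 6b → 0x3c → plus [RR]
  rd: (w>>7)&0x7=0x0 → R0
  rs: (w>>4)&0x7=0x2 → R2

R2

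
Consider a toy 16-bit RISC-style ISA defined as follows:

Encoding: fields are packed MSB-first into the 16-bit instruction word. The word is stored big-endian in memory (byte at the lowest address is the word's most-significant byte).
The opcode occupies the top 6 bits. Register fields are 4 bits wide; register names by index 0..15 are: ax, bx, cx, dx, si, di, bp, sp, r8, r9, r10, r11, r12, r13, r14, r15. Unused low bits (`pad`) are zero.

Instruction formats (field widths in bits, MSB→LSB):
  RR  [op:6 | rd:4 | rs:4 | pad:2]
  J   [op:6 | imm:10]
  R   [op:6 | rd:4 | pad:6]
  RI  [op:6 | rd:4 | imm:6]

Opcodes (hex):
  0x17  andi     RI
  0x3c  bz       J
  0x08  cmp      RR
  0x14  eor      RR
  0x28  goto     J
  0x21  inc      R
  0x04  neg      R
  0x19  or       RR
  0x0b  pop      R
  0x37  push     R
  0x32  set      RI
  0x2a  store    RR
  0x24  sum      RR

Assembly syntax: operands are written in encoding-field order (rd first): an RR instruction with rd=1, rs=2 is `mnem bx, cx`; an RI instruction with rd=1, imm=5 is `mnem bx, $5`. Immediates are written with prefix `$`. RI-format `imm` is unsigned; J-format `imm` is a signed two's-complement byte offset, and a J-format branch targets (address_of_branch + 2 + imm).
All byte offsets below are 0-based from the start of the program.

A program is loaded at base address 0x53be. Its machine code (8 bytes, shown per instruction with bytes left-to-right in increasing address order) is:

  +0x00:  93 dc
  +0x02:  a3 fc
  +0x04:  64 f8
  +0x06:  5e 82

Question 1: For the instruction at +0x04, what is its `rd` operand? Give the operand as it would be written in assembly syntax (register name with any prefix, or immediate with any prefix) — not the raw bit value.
@+04  big-endian(64 f8) = 0x64f8
  opcode bits[15:10]=0x19: or/RR
  rd: (w>>6)&0xf=0x3 → dx
  rs: (w>>2)&0xf=0xe → r14

dx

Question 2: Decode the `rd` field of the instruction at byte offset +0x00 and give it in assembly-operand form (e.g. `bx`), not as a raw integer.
r15

[00] 93 dc → 0x93dc
  opcode bits[15:10]=0x24: sum/RR
  rd@[9:6]=0xf ⇒ r15
  rs@[5:2]=0x7 ⇒ sp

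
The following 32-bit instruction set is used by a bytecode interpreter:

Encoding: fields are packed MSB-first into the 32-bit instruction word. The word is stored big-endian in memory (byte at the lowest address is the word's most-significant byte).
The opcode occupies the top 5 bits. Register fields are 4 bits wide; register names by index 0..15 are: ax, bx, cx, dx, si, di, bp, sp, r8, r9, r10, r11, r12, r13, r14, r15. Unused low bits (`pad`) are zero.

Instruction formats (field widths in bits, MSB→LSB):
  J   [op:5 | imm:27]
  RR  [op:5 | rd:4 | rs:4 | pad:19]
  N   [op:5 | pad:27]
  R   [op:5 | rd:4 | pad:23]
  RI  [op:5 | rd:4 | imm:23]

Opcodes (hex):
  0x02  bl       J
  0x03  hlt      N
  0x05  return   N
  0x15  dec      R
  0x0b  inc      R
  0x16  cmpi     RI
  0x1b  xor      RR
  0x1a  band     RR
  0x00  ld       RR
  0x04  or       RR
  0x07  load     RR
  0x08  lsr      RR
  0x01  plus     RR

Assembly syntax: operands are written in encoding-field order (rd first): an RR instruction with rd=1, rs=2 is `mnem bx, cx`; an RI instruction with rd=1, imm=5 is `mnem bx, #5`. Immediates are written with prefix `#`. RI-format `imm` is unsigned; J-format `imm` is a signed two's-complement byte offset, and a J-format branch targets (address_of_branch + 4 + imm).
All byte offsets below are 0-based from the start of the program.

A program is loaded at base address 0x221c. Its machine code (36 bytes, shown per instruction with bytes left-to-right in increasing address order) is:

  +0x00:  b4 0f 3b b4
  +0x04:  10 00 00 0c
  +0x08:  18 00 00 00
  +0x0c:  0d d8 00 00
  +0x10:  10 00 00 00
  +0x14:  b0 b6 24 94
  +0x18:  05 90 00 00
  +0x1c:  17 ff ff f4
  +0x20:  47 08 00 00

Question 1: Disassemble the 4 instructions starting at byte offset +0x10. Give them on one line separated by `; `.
bl #0; cmpi bx, #3548308; ld r11, cx; bl #-12

@+10  big-endian(10 00 00 00) = 0x10000000
  op=0x10000000>>27=0x2 ⇒ bl (J)
  [26:0] imm=0 = #0
@+14  big-endian(b0 b6 24 94) = 0xb0b62494
  op=0xb0b62494>>27=0x16 ⇒ cmpi (RI)
  [26:23] rd=1 = bx
  [22:0] imm=3548308 = #3548308
@+18  big-endian(05 90 00 00) = 0x05900000
  op=0x05900000>>27=0x0 ⇒ ld (RR)
  [26:23] rd=11 = r11
  [22:19] rs=2 = cx
@+1c  big-endian(17 ff ff f4) = 0x17fffff4
  op=0x17fffff4>>27=0x2 ⇒ bl (J)
  [26:0] imm=134217716 (s27→-12) = #-12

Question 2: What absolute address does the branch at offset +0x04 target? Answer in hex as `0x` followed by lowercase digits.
+0x04: 10 00 00 0c ⇒ word 0x1000000c (big)
  op=0x1000000c>>27=0x2 ⇒ bl (J)
  imm@[26:0]=0xc ⇒ #12
  target = base 0x221c + off 0x04 + 4 + imm 12 = 0x2230

0x2230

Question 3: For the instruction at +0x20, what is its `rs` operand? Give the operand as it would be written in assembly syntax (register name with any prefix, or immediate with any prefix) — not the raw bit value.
bx

off 0x20: read 47 08 00 00 as big → 0x47080000
  op=0x47080000>>27=0x8 ⇒ lsr (RR)
  rd@[26:23]=0xe ⇒ r14
  rs@[22:19]=0x1 ⇒ bx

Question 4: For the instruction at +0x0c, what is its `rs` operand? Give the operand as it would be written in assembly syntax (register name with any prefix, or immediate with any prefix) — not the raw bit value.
r11

[0c] 0d d8 00 00 → 0x0dd80000
  op=0x0dd80000>>27=0x1 ⇒ plus (RR)
  rd@[26:23]=0xb ⇒ r11
  rs@[22:19]=0xb ⇒ r11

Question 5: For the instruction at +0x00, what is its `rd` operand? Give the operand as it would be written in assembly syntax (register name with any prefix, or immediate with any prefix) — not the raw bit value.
r8

off 0x00: read b4 0f 3b b4 as big → 0xb40f3bb4
  top 5b → 0x16 → cmpi [RI]
  rd@[26:23]=0x8 ⇒ r8
  imm@[22:0]=0xf3bb4 ⇒ #998324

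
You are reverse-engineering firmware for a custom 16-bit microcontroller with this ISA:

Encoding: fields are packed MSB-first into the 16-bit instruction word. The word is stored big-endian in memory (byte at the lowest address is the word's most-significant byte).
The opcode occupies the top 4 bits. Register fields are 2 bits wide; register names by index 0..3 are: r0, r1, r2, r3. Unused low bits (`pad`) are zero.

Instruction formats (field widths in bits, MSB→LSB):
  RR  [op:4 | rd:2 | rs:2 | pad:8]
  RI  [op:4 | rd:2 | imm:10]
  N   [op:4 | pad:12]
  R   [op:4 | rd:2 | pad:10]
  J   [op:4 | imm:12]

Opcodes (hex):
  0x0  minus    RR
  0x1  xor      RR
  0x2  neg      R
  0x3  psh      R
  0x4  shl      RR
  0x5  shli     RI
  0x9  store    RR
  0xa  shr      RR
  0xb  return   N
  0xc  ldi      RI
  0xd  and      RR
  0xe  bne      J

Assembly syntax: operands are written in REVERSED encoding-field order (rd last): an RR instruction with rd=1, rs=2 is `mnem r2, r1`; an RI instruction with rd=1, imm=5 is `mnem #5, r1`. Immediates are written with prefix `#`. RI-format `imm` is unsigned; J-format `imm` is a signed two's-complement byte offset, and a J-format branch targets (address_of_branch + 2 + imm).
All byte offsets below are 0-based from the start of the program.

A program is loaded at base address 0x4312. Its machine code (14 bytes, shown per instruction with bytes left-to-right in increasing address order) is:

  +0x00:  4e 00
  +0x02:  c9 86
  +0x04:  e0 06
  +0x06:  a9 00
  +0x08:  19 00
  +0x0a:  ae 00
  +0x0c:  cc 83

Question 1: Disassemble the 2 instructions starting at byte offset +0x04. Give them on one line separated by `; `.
bne #6; shr r1, r2

[04] e0 06 → 0xe006
  top 4b → 0xe → bne [J]
  imm: (w>>0)&0xfff=0x6 → #6
[06] a9 00 → 0xa900
  top 4b → 0xa → shr [RR]
  rd: (w>>10)&0x3=0x2 → r2
  rs: (w>>8)&0x3=0x1 → r1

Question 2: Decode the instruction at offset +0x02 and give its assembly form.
[02] c9 86 → 0xc986
  op=0xc986>>12=0xc ⇒ ldi (RI)
  rd: (w>>10)&0x3=0x2 → r2
  imm: (w>>0)&0x3ff=0x186 → #390

ldi #390, r2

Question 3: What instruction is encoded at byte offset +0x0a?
shr r2, r3

off 0x0a: read ae 00 as big → 0xae00
  top 4b → 0xa → shr [RR]
  rd: (w>>10)&0x3=0x3 → r3
  rs: (w>>8)&0x3=0x2 → r2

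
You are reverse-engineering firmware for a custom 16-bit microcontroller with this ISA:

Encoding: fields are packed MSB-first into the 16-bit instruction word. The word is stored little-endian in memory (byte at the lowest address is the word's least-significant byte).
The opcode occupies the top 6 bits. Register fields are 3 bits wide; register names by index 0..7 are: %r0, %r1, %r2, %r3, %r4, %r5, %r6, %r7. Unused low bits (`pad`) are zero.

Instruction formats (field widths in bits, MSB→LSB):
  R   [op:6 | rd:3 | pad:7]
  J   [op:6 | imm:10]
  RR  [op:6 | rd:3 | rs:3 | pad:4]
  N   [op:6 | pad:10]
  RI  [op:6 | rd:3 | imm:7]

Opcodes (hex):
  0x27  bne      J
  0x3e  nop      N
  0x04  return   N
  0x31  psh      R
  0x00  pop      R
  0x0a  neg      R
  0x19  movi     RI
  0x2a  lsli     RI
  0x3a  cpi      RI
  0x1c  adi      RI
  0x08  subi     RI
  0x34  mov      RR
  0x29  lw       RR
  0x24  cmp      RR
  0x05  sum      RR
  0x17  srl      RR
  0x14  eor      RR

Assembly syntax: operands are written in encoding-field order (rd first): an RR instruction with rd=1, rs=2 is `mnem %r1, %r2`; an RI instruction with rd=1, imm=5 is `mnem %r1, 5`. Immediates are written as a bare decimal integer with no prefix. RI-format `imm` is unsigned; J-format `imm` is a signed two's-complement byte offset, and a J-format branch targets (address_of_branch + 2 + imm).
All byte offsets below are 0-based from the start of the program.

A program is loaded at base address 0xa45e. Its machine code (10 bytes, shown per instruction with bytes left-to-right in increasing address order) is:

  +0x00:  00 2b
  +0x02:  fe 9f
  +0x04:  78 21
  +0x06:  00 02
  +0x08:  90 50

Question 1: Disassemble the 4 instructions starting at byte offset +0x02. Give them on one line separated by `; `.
bne -2; subi %r2, 120; pop %r4; eor %r1, %r1

[02] fe 9f → 0x9ffe
  op=0x9ffe>>10=0x27 ⇒ bne (J)
  [9:0] imm=1022 (s10→-2) = -2
[04] 78 21 → 0x2178
  op=0x2178>>10=0x8 ⇒ subi (RI)
  [9:7] rd=2 = %r2
  [6:0] imm=120 = 120
[06] 00 02 → 0x0200
  op=0x0200>>10=0x0 ⇒ pop (R)
  [9:7] rd=4 = %r4
[08] 90 50 → 0x5090
  op=0x5090>>10=0x14 ⇒ eor (RR)
  [9:7] rd=1 = %r1
  [6:4] rs=1 = %r1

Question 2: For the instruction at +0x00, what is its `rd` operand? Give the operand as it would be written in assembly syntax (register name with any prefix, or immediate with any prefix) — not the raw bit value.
%r6

[00] 00 2b → 0x2b00
  op=0x2b00>>10=0xa ⇒ neg (R)
  [9:7] rd=6 = %r6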